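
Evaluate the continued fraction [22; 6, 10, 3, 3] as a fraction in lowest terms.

13919/628

Using pₖ = aₖpₖ₋₁ + pₖ₋₂ and qₖ = aₖqₖ₋₁ + qₖ₋₂:
  k=0: a=22, p=22, q=1
  k=1: a=6, p=133, q=6
  k=2: a=10, p=1352, q=61
  k=3: a=3, p=4189, q=189
  k=4: a=3, p=13919, q=628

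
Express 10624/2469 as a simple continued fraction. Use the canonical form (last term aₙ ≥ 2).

10624 = 4·2469 + 748
2469 = 3·748 + 225
748 = 3·225 + 73
225 = 3·73 + 6
73 = 12·6 + 1
6 = 6·1 + 0  (stop)
So 10624/2469 = [4; 3, 3, 3, 12, 6].

[4; 3, 3, 3, 12, 6]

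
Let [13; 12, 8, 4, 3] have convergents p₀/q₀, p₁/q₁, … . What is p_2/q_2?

Using pₖ = aₖpₖ₋₁ + pₖ₋₂, qₖ = aₖqₖ₋₁ + qₖ₋₂ (with p₋₁=1, p₋₂=0, q₋₁=0, q₋₂=1):
  k=0: a=13, p=13, q=1
  k=1: a=12, p=157, q=12
  k=2: a=8, p=1269, q=97

1269/97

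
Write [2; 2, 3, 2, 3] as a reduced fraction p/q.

134/55

Fold from the inside: start with 3/1.
  2 + 1/3 = 7/3
  3 + 3/7 = 24/7
  2 + 7/24 = 55/24
  2 + 24/55 = 134/55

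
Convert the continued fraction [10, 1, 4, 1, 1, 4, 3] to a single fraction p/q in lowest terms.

1742/161

Fold from the inside: start with 3/1.
  4 + 1/3 = 13/3
  1 + 3/13 = 16/13
  1 + 13/16 = 29/16
  4 + 16/29 = 132/29
  1 + 29/132 = 161/132
  10 + 132/161 = 1742/161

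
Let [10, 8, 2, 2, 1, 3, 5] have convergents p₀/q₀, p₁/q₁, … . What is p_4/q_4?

597/59

Using pₖ = aₖpₖ₋₁ + pₖ₋₂, qₖ = aₖqₖ₋₁ + qₖ₋₂ (with p₋₁=1, p₋₂=0, q₋₁=0, q₋₂=1):
  k=0: a=10, p=10, q=1
  k=1: a=8, p=81, q=8
  k=2: a=2, p=172, q=17
  k=3: a=2, p=425, q=42
  k=4: a=1, p=597, q=59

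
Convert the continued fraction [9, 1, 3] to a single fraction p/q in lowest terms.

Using pₖ = aₖpₖ₋₁ + pₖ₋₂ and qₖ = aₖqₖ₋₁ + qₖ₋₂:
  k=0: a=9, p=9, q=1
  k=1: a=1, p=10, q=1
  k=2: a=3, p=39, q=4

39/4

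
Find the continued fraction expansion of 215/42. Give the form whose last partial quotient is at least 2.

[5; 8, 2, 2]

215 = 5·42 + 5
42 = 8·5 + 2
5 = 2·2 + 1
2 = 2·1 + 0  (stop)
So 215/42 = [5; 8, 2, 2].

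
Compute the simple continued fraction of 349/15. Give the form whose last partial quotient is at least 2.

[23; 3, 1, 3]

349 = 23×15 + 4
15 = 3×4 + 3
4 = 1×3 + 1
3 = 3×1 + 0  (stop)
So 349/15 = [23; 3, 1, 3].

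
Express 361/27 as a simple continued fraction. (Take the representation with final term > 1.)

[13; 2, 1, 2, 3]

361 = 13*27 + 10
27 = 2*10 + 7
10 = 1*7 + 3
7 = 2*3 + 1
3 = 3*1 + 0  (stop)
So 361/27 = [13; 2, 1, 2, 3].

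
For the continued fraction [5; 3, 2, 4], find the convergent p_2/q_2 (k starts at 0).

Using pₖ = aₖpₖ₋₁ + pₖ₋₂, qₖ = aₖqₖ₋₁ + qₖ₋₂ (with p₋₁=1, p₋₂=0, q₋₁=0, q₋₂=1):
  k=0: a=5, p=5, q=1
  k=1: a=3, p=16, q=3
  k=2: a=2, p=37, q=7

37/7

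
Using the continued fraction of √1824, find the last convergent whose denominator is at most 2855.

87851/2057

√1824 = [42; 1, 2, 2, 2, 1, 84, …] (period length 6).
Convergents:
  p_0/q_0 = 42/1
  p_1/q_1 = 43/1
  p_2/q_2 = 128/3
  p_3/q_3 = 299/7
  p_4/q_4 = 726/17
  p_5/q_5 = 1025/24
  p_6/q_6 = 86826/2033
  p_7/q_7 = 87851/2057
  p_8/q_8 = 262528/6147
q_7 = 2057 ≤ 2855 < 6147 = q_8, so the answer is 87851/2057.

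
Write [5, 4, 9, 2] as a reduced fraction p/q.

409/78

Using pₖ = aₖpₖ₋₁ + pₖ₋₂ and qₖ = aₖqₖ₋₁ + qₖ₋₂:
  k=0: a=5, p=5, q=1
  k=1: a=4, p=21, q=4
  k=2: a=9, p=194, q=37
  k=3: a=2, p=409, q=78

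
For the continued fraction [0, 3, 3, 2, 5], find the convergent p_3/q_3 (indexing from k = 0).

Using pₖ = aₖpₖ₋₁ + pₖ₋₂, qₖ = aₖqₖ₋₁ + qₖ₋₂ (with p₋₁=1, p₋₂=0, q₋₁=0, q₋₂=1):
  k=0: a=0, p=0, q=1
  k=1: a=3, p=1, q=3
  k=2: a=3, p=3, q=10
  k=3: a=2, p=7, q=23

7/23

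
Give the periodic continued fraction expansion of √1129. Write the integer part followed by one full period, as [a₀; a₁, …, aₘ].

[33; 1, 1, 1, 1, 66]

a₀ = ⌊√1129⌋ = 33.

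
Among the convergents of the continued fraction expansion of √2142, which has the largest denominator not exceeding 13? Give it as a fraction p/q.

324/7

√2142 = [46; 3, 1, 1, 4, 1, 1, 3, 92, …] (period length 8).
Convergents:
  p_0/q_0 = 46/1
  p_1/q_1 = 139/3
  p_2/q_2 = 185/4
  p_3/q_3 = 324/7
  p_4/q_4 = 1481/32
q_3 = 7 ≤ 13 < 32 = q_4, so the answer is 324/7.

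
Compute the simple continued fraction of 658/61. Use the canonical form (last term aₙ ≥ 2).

[10; 1, 3, 1, 2, 4]

658 = 10×61 + 48
61 = 1×48 + 13
48 = 3×13 + 9
13 = 1×9 + 4
9 = 2×4 + 1
4 = 4×1 + 0  (stop)
So 658/61 = [10; 1, 3, 1, 2, 4].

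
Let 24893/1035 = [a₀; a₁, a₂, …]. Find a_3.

1

24893 = 24·1035 + 53   →  a_0 = 24
1035 = 19·53 + 28   →  a_1 = 19
53 = 1·28 + 25   →  a_2 = 1
28 = 1·25 + 3   →  a_3 = 1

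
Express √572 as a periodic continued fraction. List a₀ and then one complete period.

a₀ = ⌊√572⌋ = 23.
With m₀=0, d₀=1 and mₖ₊₁ = dₖaₖ − mₖ, dₖ₊₁ = (n − mₖ₊₁²)/dₖ, aₖ₊₁ = ⌊(a₀+mₖ₊₁)/dₖ₊₁⌋:
  k=1: m=23, d=43, a=1
  k=2: m=20, d=4, a=10
  k=3: m=20, d=43, a=1
  k=4: m=23, d=1, a=46
d=1 and a=2a₀=46 at k=4, so the next step gives (m, d) = (23, 43) again — its k=1 value — and the period has length 4.

[23; 1, 10, 1, 46]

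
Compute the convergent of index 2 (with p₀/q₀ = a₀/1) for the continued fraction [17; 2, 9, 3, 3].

332/19

Using pₖ = aₖpₖ₋₁ + pₖ₋₂, qₖ = aₖqₖ₋₁ + qₖ₋₂ (with p₋₁=1, p₋₂=0, q₋₁=0, q₋₂=1):
  k=0: a=17, p=17, q=1
  k=1: a=2, p=35, q=2
  k=2: a=9, p=332, q=19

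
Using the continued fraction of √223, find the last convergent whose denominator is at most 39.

224/15

√223 = [14; 1, 13, 1, 28, …] (period length 4).
Convergents:
  p_0/q_0 = 14/1
  p_1/q_1 = 15/1
  p_2/q_2 = 209/14
  p_3/q_3 = 224/15
  p_4/q_4 = 6481/434
q_3 = 15 ≤ 39 < 434 = q_4, so the answer is 224/15.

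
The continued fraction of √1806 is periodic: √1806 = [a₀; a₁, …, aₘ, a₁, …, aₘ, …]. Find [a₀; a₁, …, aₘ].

[42; 2, 84]

a₀ = ⌊√1806⌋ = 42.
With m₀=0, d₀=1 and mₖ₊₁ = dₖaₖ − mₖ, dₖ₊₁ = (n − mₖ₊₁²)/dₖ, aₖ₊₁ = ⌊(a₀+mₖ₊₁)/dₖ₊₁⌋:
  k=1: m=42, d=42, a=2
  k=2: m=42, d=1, a=84
d=1 and a=2a₀=84 at k=2, so the next step gives (m, d) = (42, 42) again — its k=1 value — and the period has length 2.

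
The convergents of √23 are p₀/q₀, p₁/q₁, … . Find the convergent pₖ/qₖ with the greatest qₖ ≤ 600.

1151/240

√23 = [4; 1, 3, 1, 8, …] (period length 4).
Convergents:
  p_0/q_0 = 4/1
  p_1/q_1 = 5/1
  p_2/q_2 = 19/4
  p_3/q_3 = 24/5
  p_4/q_4 = 211/44
  p_5/q_5 = 235/49
  p_6/q_6 = 916/191
  p_7/q_7 = 1151/240
  p_8/q_8 = 10124/2111
q_7 = 240 ≤ 600 < 2111 = q_8, so the answer is 1151/240.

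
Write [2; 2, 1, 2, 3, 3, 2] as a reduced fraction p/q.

Using pₖ = aₖpₖ₋₁ + pₖ₋₂ and qₖ = aₖqₖ₋₁ + qₖ₋₂:
  k=0: a=2, p=2, q=1
  k=1: a=2, p=5, q=2
  k=2: a=1, p=7, q=3
  k=3: a=2, p=19, q=8
  k=4: a=3, p=64, q=27
  k=5: a=3, p=211, q=89
  k=6: a=2, p=486, q=205

486/205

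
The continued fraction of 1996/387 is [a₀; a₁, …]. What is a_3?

1

1996 = 5·387 + 61   →  a_0 = 5
387 = 6·61 + 21   →  a_1 = 6
61 = 2·21 + 19   →  a_2 = 2
21 = 1·19 + 2   →  a_3 = 1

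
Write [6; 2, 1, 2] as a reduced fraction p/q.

51/8

Using pₖ = aₖpₖ₋₁ + pₖ₋₂ and qₖ = aₖqₖ₋₁ + qₖ₋₂:
  k=0: a=6, p=6, q=1
  k=1: a=2, p=13, q=2
  k=2: a=1, p=19, q=3
  k=3: a=2, p=51, q=8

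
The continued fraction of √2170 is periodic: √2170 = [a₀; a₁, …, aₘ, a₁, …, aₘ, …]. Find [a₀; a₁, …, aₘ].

[46; 1, 1, 2, 1, 1, 92]

a₀ = ⌊√2170⌋ = 46.
With m₀=0, d₀=1 and mₖ₊₁ = dₖaₖ − mₖ, dₖ₊₁ = (n − mₖ₊₁²)/dₖ, aₖ₊₁ = ⌊(a₀+mₖ₊₁)/dₖ₊₁⌋:
  k=1: m=46, d=54, a=1
  k=2: m=8, d=39, a=1
  k=3: m=31, d=31, a=2
  k=4: m=31, d=39, a=1
  k=5: m=8, d=54, a=1
  k=6: m=46, d=1, a=92
d=1 and a=2a₀=92 at k=6, so the next step gives (m, d) = (46, 54) again — its k=1 value — and the period has length 6.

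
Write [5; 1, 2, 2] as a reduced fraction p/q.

Using pₖ = aₖpₖ₋₁ + pₖ₋₂ and qₖ = aₖqₖ₋₁ + qₖ₋₂:
  k=0: a=5, p=5, q=1
  k=1: a=1, p=6, q=1
  k=2: a=2, p=17, q=3
  k=3: a=2, p=40, q=7

40/7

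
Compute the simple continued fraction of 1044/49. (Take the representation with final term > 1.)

1044 = 21×49 + 15
49 = 3×15 + 4
15 = 3×4 + 3
4 = 1×3 + 1
3 = 3×1 + 0  (stop)
So 1044/49 = [21; 3, 3, 1, 3].

[21; 3, 3, 1, 3]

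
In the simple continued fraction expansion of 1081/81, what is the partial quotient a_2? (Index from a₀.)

1

1081 = 13·81 + 28   →  a_0 = 13
81 = 2·28 + 25   →  a_1 = 2
28 = 1·25 + 3   →  a_2 = 1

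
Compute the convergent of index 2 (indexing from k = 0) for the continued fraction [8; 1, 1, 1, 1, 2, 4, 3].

17/2

Using pₖ = aₖpₖ₋₁ + pₖ₋₂, qₖ = aₖqₖ₋₁ + qₖ₋₂ (with p₋₁=1, p₋₂=0, q₋₁=0, q₋₂=1):
  k=0: a=8, p=8, q=1
  k=1: a=1, p=9, q=1
  k=2: a=1, p=17, q=2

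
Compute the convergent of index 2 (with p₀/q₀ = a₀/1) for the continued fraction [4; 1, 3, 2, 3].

Using pₖ = aₖpₖ₋₁ + pₖ₋₂, qₖ = aₖqₖ₋₁ + qₖ₋₂ (with p₋₁=1, p₋₂=0, q₋₁=0, q₋₂=1):
  k=0: a=4, p=4, q=1
  k=1: a=1, p=5, q=1
  k=2: a=3, p=19, q=4

19/4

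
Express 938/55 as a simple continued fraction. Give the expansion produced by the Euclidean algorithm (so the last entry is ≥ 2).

[17; 18, 3]

938 = 17×55 + 3
55 = 18×3 + 1
3 = 3×1 + 0  (stop)
So 938/55 = [17; 18, 3].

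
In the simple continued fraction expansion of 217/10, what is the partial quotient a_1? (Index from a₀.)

1

217 = 21·10 + 7   →  a_0 = 21
10 = 1·7 + 3   →  a_1 = 1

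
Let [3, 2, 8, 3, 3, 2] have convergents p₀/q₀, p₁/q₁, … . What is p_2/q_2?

59/17

Using pₖ = aₖpₖ₋₁ + pₖ₋₂, qₖ = aₖqₖ₋₁ + qₖ₋₂ (with p₋₁=1, p₋₂=0, q₋₁=0, q₋₂=1):
  k=0: a=3, p=3, q=1
  k=1: a=2, p=7, q=2
  k=2: a=8, p=59, q=17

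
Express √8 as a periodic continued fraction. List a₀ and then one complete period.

[2; 1, 4]

a₀ = ⌊√8⌋ = 2.
With m₀=0, d₀=1 and mₖ₊₁ = dₖaₖ − mₖ, dₖ₊₁ = (n − mₖ₊₁²)/dₖ, aₖ₊₁ = ⌊(a₀+mₖ₊₁)/dₖ₊₁⌋:
  k=1: m=2, d=4, a=1
  k=2: m=2, d=1, a=4
d=1 and a=2a₀=4 at k=2, so the next step gives (m, d) = (2, 4) again — its k=1 value — and the period has length 2.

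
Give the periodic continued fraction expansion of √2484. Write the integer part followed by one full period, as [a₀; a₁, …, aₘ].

a₀ = ⌊√2484⌋ = 49.
With m₀=0, d₀=1 and mₖ₊₁ = dₖaₖ − mₖ, dₖ₊₁ = (n − mₖ₊₁²)/dₖ, aₖ₊₁ = ⌊(a₀+mₖ₊₁)/dₖ₊₁⌋:
  k=1: m=49, d=83, a=1
  k=2: m=34, d=16, a=5
  k=3: m=46, d=23, a=4
  k=4: m=46, d=16, a=5
  k=5: m=34, d=83, a=1
  k=6: m=49, d=1, a=98
d=1 and a=2a₀=98 at k=6, so the next step gives (m, d) = (49, 83) again — its k=1 value — and the period has length 6.

[49; 1, 5, 4, 5, 1, 98]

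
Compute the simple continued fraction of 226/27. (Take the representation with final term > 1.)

226 = 8*27 + 10
27 = 2*10 + 7
10 = 1*7 + 3
7 = 2*3 + 1
3 = 3*1 + 0  (stop)
So 226/27 = [8; 2, 1, 2, 3].

[8; 2, 1, 2, 3]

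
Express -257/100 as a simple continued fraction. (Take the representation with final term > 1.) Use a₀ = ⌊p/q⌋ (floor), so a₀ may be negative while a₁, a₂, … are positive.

-257 = -3*100 + 43
100 = 2*43 + 14
43 = 3*14 + 1
14 = 14*1 + 0  (stop)
So -257/100 = [-3; 2, 3, 14].

[-3; 2, 3, 14]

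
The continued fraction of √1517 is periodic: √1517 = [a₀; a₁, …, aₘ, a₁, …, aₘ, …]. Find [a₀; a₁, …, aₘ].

a₀ = ⌊√1517⌋ = 38.
With m₀=0, d₀=1 and mₖ₊₁ = dₖaₖ − mₖ, dₖ₊₁ = (n − mₖ₊₁²)/dₖ, aₖ₊₁ = ⌊(a₀+mₖ₊₁)/dₖ₊₁⌋:
  k=1: m=38, d=73, a=1
  k=2: m=35, d=4, a=18
  k=3: m=37, d=37, a=2
  k=4: m=37, d=4, a=18
  k=5: m=35, d=73, a=1
  k=6: m=38, d=1, a=76
d=1 and a=2a₀=76 at k=6, so the next step gives (m, d) = (38, 73) again — its k=1 value — and the period has length 6.

[38; 1, 18, 2, 18, 1, 76]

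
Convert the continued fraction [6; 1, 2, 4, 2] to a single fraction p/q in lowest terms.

194/29

Using pₖ = aₖpₖ₋₁ + pₖ₋₂ and qₖ = aₖqₖ₋₁ + qₖ₋₂:
  k=0: a=6, p=6, q=1
  k=1: a=1, p=7, q=1
  k=2: a=2, p=20, q=3
  k=3: a=4, p=87, q=13
  k=4: a=2, p=194, q=29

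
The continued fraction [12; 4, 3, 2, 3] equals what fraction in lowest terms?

Fold from the inside: start with 3/1.
  2 + 1/3 = 7/3
  3 + 3/7 = 24/7
  4 + 7/24 = 103/24
  12 + 24/103 = 1260/103

1260/103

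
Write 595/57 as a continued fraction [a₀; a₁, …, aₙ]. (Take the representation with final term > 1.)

595 = 10·57 + 25
57 = 2·25 + 7
25 = 3·7 + 4
7 = 1·4 + 3
4 = 1·3 + 1
3 = 3·1 + 0  (stop)
So 595/57 = [10; 2, 3, 1, 1, 3].

[10; 2, 3, 1, 1, 3]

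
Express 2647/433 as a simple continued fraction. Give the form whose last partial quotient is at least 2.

[6; 8, 1, 5, 8]

2647 = 6*433 + 49
433 = 8*49 + 41
49 = 1*41 + 8
41 = 5*8 + 1
8 = 8*1 + 0  (stop)
So 2647/433 = [6; 8, 1, 5, 8].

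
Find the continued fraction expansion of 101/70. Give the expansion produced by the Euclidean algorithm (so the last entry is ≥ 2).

101 = 1*70 + 31
70 = 2*31 + 8
31 = 3*8 + 7
8 = 1*7 + 1
7 = 7*1 + 0  (stop)
So 101/70 = [1; 2, 3, 1, 7].

[1; 2, 3, 1, 7]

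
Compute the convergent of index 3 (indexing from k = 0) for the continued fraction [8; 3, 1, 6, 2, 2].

Using pₖ = aₖpₖ₋₁ + pₖ₋₂, qₖ = aₖqₖ₋₁ + qₖ₋₂ (with p₋₁=1, p₋₂=0, q₋₁=0, q₋₂=1):
  k=0: a=8, p=8, q=1
  k=1: a=3, p=25, q=3
  k=2: a=1, p=33, q=4
  k=3: a=6, p=223, q=27

223/27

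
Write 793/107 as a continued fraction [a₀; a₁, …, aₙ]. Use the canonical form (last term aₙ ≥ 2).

793 = 7×107 + 44
107 = 2×44 + 19
44 = 2×19 + 6
19 = 3×6 + 1
6 = 6×1 + 0  (stop)
So 793/107 = [7; 2, 2, 3, 6].

[7; 2, 2, 3, 6]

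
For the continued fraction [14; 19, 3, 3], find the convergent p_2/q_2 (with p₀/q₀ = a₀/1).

815/58

Using pₖ = aₖpₖ₋₁ + pₖ₋₂, qₖ = aₖqₖ₋₁ + qₖ₋₂ (with p₋₁=1, p₋₂=0, q₋₁=0, q₋₂=1):
  k=0: a=14, p=14, q=1
  k=1: a=19, p=267, q=19
  k=2: a=3, p=815, q=58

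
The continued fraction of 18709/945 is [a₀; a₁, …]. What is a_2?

3

18709 = 19·945 + 754   →  a_0 = 19
945 = 1·754 + 191   →  a_1 = 1
754 = 3·191 + 181   →  a_2 = 3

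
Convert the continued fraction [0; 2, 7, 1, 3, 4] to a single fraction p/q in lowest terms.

Fold from the inside: start with 4/1.
  3 + 1/4 = 13/4
  1 + 4/13 = 17/13
  7 + 13/17 = 132/17
  2 + 17/132 = 281/132
  0 + 132/281 = 132/281

132/281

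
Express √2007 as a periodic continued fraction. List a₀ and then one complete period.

[44; 1, 3, 1, 88]

a₀ = ⌊√2007⌋ = 44.
With m₀=0, d₀=1 and mₖ₊₁ = dₖaₖ − mₖ, dₖ₊₁ = (n − mₖ₊₁²)/dₖ, aₖ₊₁ = ⌊(a₀+mₖ₊₁)/dₖ₊₁⌋:
  k=1: m=44, d=71, a=1
  k=2: m=27, d=18, a=3
  k=3: m=27, d=71, a=1
  k=4: m=44, d=1, a=88
d=1 and a=2a₀=88 at k=4, so the next step gives (m, d) = (44, 71) again — its k=1 value — and the period has length 4.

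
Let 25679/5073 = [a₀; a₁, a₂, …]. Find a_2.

25679 = 5·5073 + 314   →  a_0 = 5
5073 = 16·314 + 49   →  a_1 = 16
314 = 6·49 + 20   →  a_2 = 6

6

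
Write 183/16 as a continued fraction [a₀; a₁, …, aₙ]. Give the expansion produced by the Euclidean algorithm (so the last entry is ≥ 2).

[11; 2, 3, 2]

183 = 11*16 + 7
16 = 2*7 + 2
7 = 3*2 + 1
2 = 2*1 + 0  (stop)
So 183/16 = [11; 2, 3, 2].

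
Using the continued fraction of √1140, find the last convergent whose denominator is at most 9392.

√1140 = [33; 1, 3, 4, 3, 1, 66, …] (period length 6).
Convergents:
  p_0/q_0 = 33/1
  p_1/q_1 = 34/1
  p_2/q_2 = 135/4
  p_3/q_3 = 574/17
  p_4/q_4 = 1857/55
  p_5/q_5 = 2431/72
  p_6/q_6 = 162303/4807
  p_7/q_7 = 164734/4879
  p_8/q_8 = 656505/19444
q_7 = 4879 ≤ 9392 < 19444 = q_8, so the answer is 164734/4879.

164734/4879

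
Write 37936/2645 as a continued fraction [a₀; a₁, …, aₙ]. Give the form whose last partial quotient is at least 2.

[14; 2, 1, 11, 2, 2, 3, 4]

37936 = 14×2645 + 906
2645 = 2×906 + 833
906 = 1×833 + 73
833 = 11×73 + 30
73 = 2×30 + 13
30 = 2×13 + 4
13 = 3×4 + 1
4 = 4×1 + 0  (stop)
So 37936/2645 = [14; 2, 1, 11, 2, 2, 3, 4].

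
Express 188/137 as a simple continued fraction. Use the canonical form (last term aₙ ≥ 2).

[1; 2, 1, 2, 5, 3]

188 = 1*137 + 51
137 = 2*51 + 35
51 = 1*35 + 16
35 = 2*16 + 3
16 = 5*3 + 1
3 = 3*1 + 0  (stop)
So 188/137 = [1; 2, 1, 2, 5, 3].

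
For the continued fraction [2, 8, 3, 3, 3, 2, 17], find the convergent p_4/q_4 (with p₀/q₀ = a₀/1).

Using pₖ = aₖpₖ₋₁ + pₖ₋₂, qₖ = aₖqₖ₋₁ + qₖ₋₂ (with p₋₁=1, p₋₂=0, q₋₁=0, q₋₂=1):
  k=0: a=2, p=2, q=1
  k=1: a=8, p=17, q=8
  k=2: a=3, p=53, q=25
  k=3: a=3, p=176, q=83
  k=4: a=3, p=581, q=274

581/274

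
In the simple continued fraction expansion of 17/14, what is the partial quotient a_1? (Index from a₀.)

17 = 1·14 + 3   →  a_0 = 1
14 = 4·3 + 2   →  a_1 = 4

4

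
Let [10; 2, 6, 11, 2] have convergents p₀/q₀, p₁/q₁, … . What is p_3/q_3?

1517/145

Using pₖ = aₖpₖ₋₁ + pₖ₋₂, qₖ = aₖqₖ₋₁ + qₖ₋₂ (with p₋₁=1, p₋₂=0, q₋₁=0, q₋₂=1):
  k=0: a=10, p=10, q=1
  k=1: a=2, p=21, q=2
  k=2: a=6, p=136, q=13
  k=3: a=11, p=1517, q=145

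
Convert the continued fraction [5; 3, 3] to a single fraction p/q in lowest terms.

53/10

Fold from the inside: start with 3/1.
  3 + 1/3 = 10/3
  5 + 3/10 = 53/10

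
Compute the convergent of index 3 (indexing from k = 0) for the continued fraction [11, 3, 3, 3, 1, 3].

Using pₖ = aₖpₖ₋₁ + pₖ₋₂, qₖ = aₖqₖ₋₁ + qₖ₋₂ (with p₋₁=1, p₋₂=0, q₋₁=0, q₋₂=1):
  k=0: a=11, p=11, q=1
  k=1: a=3, p=34, q=3
  k=2: a=3, p=113, q=10
  k=3: a=3, p=373, q=33

373/33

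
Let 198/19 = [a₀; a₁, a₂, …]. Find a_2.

198 = 10·19 + 8   →  a_0 = 10
19 = 2·8 + 3   →  a_1 = 2
8 = 2·3 + 2   →  a_2 = 2

2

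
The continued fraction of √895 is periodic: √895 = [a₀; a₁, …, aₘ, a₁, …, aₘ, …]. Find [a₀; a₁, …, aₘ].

[29; 1, 10, 1, 58]

a₀ = ⌊√895⌋ = 29.
With m₀=0, d₀=1 and mₖ₊₁ = dₖaₖ − mₖ, dₖ₊₁ = (n − mₖ₊₁²)/dₖ, aₖ₊₁ = ⌊(a₀+mₖ₊₁)/dₖ₊₁⌋:
  k=1: m=29, d=54, a=1
  k=2: m=25, d=5, a=10
  k=3: m=25, d=54, a=1
  k=4: m=29, d=1, a=58
d=1 and a=2a₀=58 at k=4, so the next step gives (m, d) = (29, 54) again — its k=1 value — and the period has length 4.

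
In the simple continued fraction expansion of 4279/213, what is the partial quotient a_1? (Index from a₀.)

11

4279 = 20·213 + 19   →  a_0 = 20
213 = 11·19 + 4   →  a_1 = 11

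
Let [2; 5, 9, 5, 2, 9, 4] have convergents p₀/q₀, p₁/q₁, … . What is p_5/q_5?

Using pₖ = aₖpₖ₋₁ + pₖ₋₂, qₖ = aₖqₖ₋₁ + qₖ₋₂ (with p₋₁=1, p₋₂=0, q₋₁=0, q₋₂=1):
  k=0: a=2, p=2, q=1
  k=1: a=5, p=11, q=5
  k=2: a=9, p=101, q=46
  k=3: a=5, p=516, q=235
  k=4: a=2, p=1133, q=516
  k=5: a=9, p=10713, q=4879

10713/4879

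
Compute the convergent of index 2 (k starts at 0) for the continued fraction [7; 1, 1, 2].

Using pₖ = aₖpₖ₋₁ + pₖ₋₂, qₖ = aₖqₖ₋₁ + qₖ₋₂ (with p₋₁=1, p₋₂=0, q₋₁=0, q₋₂=1):
  k=0: a=7, p=7, q=1
  k=1: a=1, p=8, q=1
  k=2: a=1, p=15, q=2

15/2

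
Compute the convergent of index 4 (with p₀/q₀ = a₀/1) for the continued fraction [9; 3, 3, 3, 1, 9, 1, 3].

400/43

Using pₖ = aₖpₖ₋₁ + pₖ₋₂, qₖ = aₖqₖ₋₁ + qₖ₋₂ (with p₋₁=1, p₋₂=0, q₋₁=0, q₋₂=1):
  k=0: a=9, p=9, q=1
  k=1: a=3, p=28, q=3
  k=2: a=3, p=93, q=10
  k=3: a=3, p=307, q=33
  k=4: a=1, p=400, q=43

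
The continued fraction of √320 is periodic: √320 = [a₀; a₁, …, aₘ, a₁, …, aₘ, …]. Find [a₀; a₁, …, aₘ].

[17; 1, 7, 1, 34]

a₀ = ⌊√320⌋ = 17.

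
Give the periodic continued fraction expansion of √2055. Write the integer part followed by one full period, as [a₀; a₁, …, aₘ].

[45; 3, 90]

a₀ = ⌊√2055⌋ = 45.
With m₀=0, d₀=1 and mₖ₊₁ = dₖaₖ − mₖ, dₖ₊₁ = (n − mₖ₊₁²)/dₖ, aₖ₊₁ = ⌊(a₀+mₖ₊₁)/dₖ₊₁⌋:
  k=1: m=45, d=30, a=3
  k=2: m=45, d=1, a=90
d=1 and a=2a₀=90 at k=2, so the next step gives (m, d) = (45, 30) again — its k=1 value — and the period has length 2.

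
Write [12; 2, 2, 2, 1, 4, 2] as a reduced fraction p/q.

Fold from the inside: start with 2/1.
  4 + 1/2 = 9/2
  1 + 2/9 = 11/9
  2 + 9/11 = 31/11
  2 + 11/31 = 73/31
  2 + 31/73 = 177/73
  12 + 73/177 = 2197/177

2197/177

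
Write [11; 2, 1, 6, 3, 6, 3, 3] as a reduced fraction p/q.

Using pₖ = aₖpₖ₋₁ + pₖ₋₂ and qₖ = aₖqₖ₋₁ + qₖ₋₂:
  k=0: a=11, p=11, q=1
  k=1: a=2, p=23, q=2
  k=2: a=1, p=34, q=3
  k=3: a=6, p=227, q=20
  k=4: a=3, p=715, q=63
  k=5: a=6, p=4517, q=398
  k=6: a=3, p=14266, q=1257
  k=7: a=3, p=47315, q=4169

47315/4169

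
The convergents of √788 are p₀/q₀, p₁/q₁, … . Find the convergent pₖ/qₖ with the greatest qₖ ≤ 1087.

22036/785

√788 = [28; 14, 56, …] (period length 2).
Convergents:
  p_0/q_0 = 28/1
  p_1/q_1 = 393/14
  p_2/q_2 = 22036/785
  p_3/q_3 = 308897/11004
q_2 = 785 ≤ 1087 < 11004 = q_3, so the answer is 22036/785.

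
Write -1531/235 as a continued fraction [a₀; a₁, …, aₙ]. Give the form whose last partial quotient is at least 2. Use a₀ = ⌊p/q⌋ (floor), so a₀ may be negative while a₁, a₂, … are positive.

-1531 = -7×235 + 114
235 = 2×114 + 7
114 = 16×7 + 2
7 = 3×2 + 1
2 = 2×1 + 0  (stop)
So -1531/235 = [-7; 2, 16, 3, 2].

[-7; 2, 16, 3, 2]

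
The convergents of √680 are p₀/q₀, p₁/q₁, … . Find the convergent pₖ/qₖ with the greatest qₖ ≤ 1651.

√680 = [26; 13, 52, …] (period length 2).
Convergents:
  p_0/q_0 = 26/1
  p_1/q_1 = 339/13
  p_2/q_2 = 17654/677
  p_3/q_3 = 229841/8814
q_2 = 677 ≤ 1651 < 8814 = q_3, so the answer is 17654/677.

17654/677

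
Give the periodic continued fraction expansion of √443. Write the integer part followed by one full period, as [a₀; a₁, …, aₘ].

a₀ = ⌊√443⌋ = 21.
With m₀=0, d₀=1 and mₖ₊₁ = dₖaₖ − mₖ, dₖ₊₁ = (n − mₖ₊₁²)/dₖ, aₖ₊₁ = ⌊(a₀+mₖ₊₁)/dₖ₊₁⌋:
  k=1: m=21, d=2, a=21
  k=2: m=21, d=1, a=42
d=1 and a=2a₀=42 at k=2, so the next step gives (m, d) = (21, 2) again — its k=1 value — and the period has length 2.

[21; 21, 42]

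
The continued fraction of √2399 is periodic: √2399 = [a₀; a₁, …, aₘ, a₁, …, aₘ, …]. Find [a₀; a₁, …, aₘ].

[48; 1, 47, 1, 96]

a₀ = ⌊√2399⌋ = 48.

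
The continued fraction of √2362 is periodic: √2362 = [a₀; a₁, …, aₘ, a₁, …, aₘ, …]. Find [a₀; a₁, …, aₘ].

a₀ = ⌊√2362⌋ = 48.
With m₀=0, d₀=1 and mₖ₊₁ = dₖaₖ − mₖ, dₖ₊₁ = (n − mₖ₊₁²)/dₖ, aₖ₊₁ = ⌊(a₀+mₖ₊₁)/dₖ₊₁⌋:
  k=1: m=48, d=58, a=1
  k=2: m=10, d=39, a=1
  k=3: m=29, d=39, a=1
  k=4: m=10, d=58, a=1
  k=5: m=48, d=1, a=96
d=1 and a=2a₀=96 at k=5, so the next step gives (m, d) = (48, 58) again — its k=1 value — and the period has length 5.

[48; 1, 1, 1, 1, 96]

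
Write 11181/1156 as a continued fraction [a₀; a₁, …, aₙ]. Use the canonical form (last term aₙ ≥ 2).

11181 = 9·1156 + 777
1156 = 1·777 + 379
777 = 2·379 + 19
379 = 19·19 + 18
19 = 1·18 + 1
18 = 18·1 + 0  (stop)
So 11181/1156 = [9; 1, 2, 19, 1, 18].

[9; 1, 2, 19, 1, 18]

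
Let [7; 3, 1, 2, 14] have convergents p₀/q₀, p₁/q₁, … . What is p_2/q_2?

29/4

Using pₖ = aₖpₖ₋₁ + pₖ₋₂, qₖ = aₖqₖ₋₁ + qₖ₋₂ (with p₋₁=1, p₋₂=0, q₋₁=0, q₋₂=1):
  k=0: a=7, p=7, q=1
  k=1: a=3, p=22, q=3
  k=2: a=1, p=29, q=4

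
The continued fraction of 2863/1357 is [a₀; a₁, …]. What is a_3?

2863 = 2·1357 + 149   →  a_0 = 2
1357 = 9·149 + 16   →  a_1 = 9
149 = 9·16 + 5   →  a_2 = 9
16 = 3·5 + 1   →  a_3 = 3

3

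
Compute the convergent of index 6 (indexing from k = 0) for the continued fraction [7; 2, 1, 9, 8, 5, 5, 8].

45941/6255

Using pₖ = aₖpₖ₋₁ + pₖ₋₂, qₖ = aₖqₖ₋₁ + qₖ₋₂ (with p₋₁=1, p₋₂=0, q₋₁=0, q₋₂=1):
  k=0: a=7, p=7, q=1
  k=1: a=2, p=15, q=2
  k=2: a=1, p=22, q=3
  k=3: a=9, p=213, q=29
  k=4: a=8, p=1726, q=235
  k=5: a=5, p=8843, q=1204
  k=6: a=5, p=45941, q=6255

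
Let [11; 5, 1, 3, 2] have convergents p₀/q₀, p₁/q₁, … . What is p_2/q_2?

Using pₖ = aₖpₖ₋₁ + pₖ₋₂, qₖ = aₖqₖ₋₁ + qₖ₋₂ (with p₋₁=1, p₋₂=0, q₋₁=0, q₋₂=1):
  k=0: a=11, p=11, q=1
  k=1: a=5, p=56, q=5
  k=2: a=1, p=67, q=6

67/6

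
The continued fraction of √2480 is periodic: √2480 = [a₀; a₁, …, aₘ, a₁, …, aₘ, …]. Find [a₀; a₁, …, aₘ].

a₀ = ⌊√2480⌋ = 49.
With m₀=0, d₀=1 and mₖ₊₁ = dₖaₖ − mₖ, dₖ₊₁ = (n − mₖ₊₁²)/dₖ, aₖ₊₁ = ⌊(a₀+mₖ₊₁)/dₖ₊₁⌋:
  k=1: m=49, d=79, a=1
  k=2: m=30, d=20, a=3
  k=3: m=30, d=79, a=1
  k=4: m=49, d=1, a=98
d=1 and a=2a₀=98 at k=4, so the next step gives (m, d) = (49, 79) again — its k=1 value — and the period has length 4.

[49; 1, 3, 1, 98]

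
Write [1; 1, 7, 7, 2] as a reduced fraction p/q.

Fold from the inside: start with 2/1.
  7 + 1/2 = 15/2
  7 + 2/15 = 107/15
  1 + 15/107 = 122/107
  1 + 107/122 = 229/122

229/122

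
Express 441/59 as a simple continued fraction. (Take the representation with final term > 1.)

[7; 2, 9, 3]

441 = 7·59 + 28
59 = 2·28 + 3
28 = 9·3 + 1
3 = 3·1 + 0  (stop)
So 441/59 = [7; 2, 9, 3].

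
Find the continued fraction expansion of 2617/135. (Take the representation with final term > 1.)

[19; 2, 1, 1, 2, 10]

2617 = 19*135 + 52
135 = 2*52 + 31
52 = 1*31 + 21
31 = 1*21 + 10
21 = 2*10 + 1
10 = 10*1 + 0  (stop)
So 2617/135 = [19; 2, 1, 1, 2, 10].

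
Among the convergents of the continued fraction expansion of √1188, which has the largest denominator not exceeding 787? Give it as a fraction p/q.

√1188 = [34; 2, 7, 6, 7, 2, 68, …] (period length 6).
Convergents:
  p_0/q_0 = 34/1
  p_1/q_1 = 69/2
  p_2/q_2 = 517/15
  p_3/q_3 = 3171/92
  p_4/q_4 = 22714/659
  p_5/q_5 = 48599/1410
q_4 = 659 ≤ 787 < 1410 = q_5, so the answer is 22714/659.

22714/659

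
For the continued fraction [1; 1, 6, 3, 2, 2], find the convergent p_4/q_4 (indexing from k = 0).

95/51

Using pₖ = aₖpₖ₋₁ + pₖ₋₂, qₖ = aₖqₖ₋₁ + qₖ₋₂ (with p₋₁=1, p₋₂=0, q₋₁=0, q₋₂=1):
  k=0: a=1, p=1, q=1
  k=1: a=1, p=2, q=1
  k=2: a=6, p=13, q=7
  k=3: a=3, p=41, q=22
  k=4: a=2, p=95, q=51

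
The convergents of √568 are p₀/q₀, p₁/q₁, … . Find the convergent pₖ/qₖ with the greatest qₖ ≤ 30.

143/6

√568 = [23; 1, 4, 1, 46, …] (period length 4).
Convergents:
  p_0/q_0 = 23/1
  p_1/q_1 = 24/1
  p_2/q_2 = 119/5
  p_3/q_3 = 143/6
  p_4/q_4 = 6697/281
q_3 = 6 ≤ 30 < 281 = q_4, so the answer is 143/6.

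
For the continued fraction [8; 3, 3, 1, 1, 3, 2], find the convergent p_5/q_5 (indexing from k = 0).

Using pₖ = aₖpₖ₋₁ + pₖ₋₂, qₖ = aₖqₖ₋₁ + qₖ₋₂ (with p₋₁=1, p₋₂=0, q₋₁=0, q₋₂=1):
  k=0: a=8, p=8, q=1
  k=1: a=3, p=25, q=3
  k=2: a=3, p=83, q=10
  k=3: a=1, p=108, q=13
  k=4: a=1, p=191, q=23
  k=5: a=3, p=681, q=82

681/82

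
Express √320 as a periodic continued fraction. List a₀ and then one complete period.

[17; 1, 7, 1, 34]

a₀ = ⌊√320⌋ = 17.
With m₀=0, d₀=1 and mₖ₊₁ = dₖaₖ − mₖ, dₖ₊₁ = (n − mₖ₊₁²)/dₖ, aₖ₊₁ = ⌊(a₀+mₖ₊₁)/dₖ₊₁⌋:
  k=1: m=17, d=31, a=1
  k=2: m=14, d=4, a=7
  k=3: m=14, d=31, a=1
  k=4: m=17, d=1, a=34
d=1 and a=2a₀=34 at k=4, so the next step gives (m, d) = (17, 31) again — its k=1 value — and the period has length 4.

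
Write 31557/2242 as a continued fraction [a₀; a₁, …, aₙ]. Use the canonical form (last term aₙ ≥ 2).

31557 = 14*2242 + 169
2242 = 13*169 + 45
169 = 3*45 + 34
45 = 1*34 + 11
34 = 3*11 + 1
11 = 11*1 + 0  (stop)
So 31557/2242 = [14; 13, 3, 1, 3, 11].

[14; 13, 3, 1, 3, 11]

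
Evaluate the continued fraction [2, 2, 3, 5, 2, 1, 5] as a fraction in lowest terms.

1632/671

Using pₖ = aₖpₖ₋₁ + pₖ₋₂ and qₖ = aₖqₖ₋₁ + qₖ₋₂:
  k=0: a=2, p=2, q=1
  k=1: a=2, p=5, q=2
  k=2: a=3, p=17, q=7
  k=3: a=5, p=90, q=37
  k=4: a=2, p=197, q=81
  k=5: a=1, p=287, q=118
  k=6: a=5, p=1632, q=671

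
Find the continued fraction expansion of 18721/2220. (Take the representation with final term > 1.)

[8; 2, 3, 4, 2, 4, 3, 2]

18721 = 8*2220 + 961
2220 = 2*961 + 298
961 = 3*298 + 67
298 = 4*67 + 30
67 = 2*30 + 7
30 = 4*7 + 2
7 = 3*2 + 1
2 = 2*1 + 0  (stop)
So 18721/2220 = [8; 2, 3, 4, 2, 4, 3, 2].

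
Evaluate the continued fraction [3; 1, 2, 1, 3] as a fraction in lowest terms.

Fold from the inside: start with 3/1.
  1 + 1/3 = 4/3
  2 + 3/4 = 11/4
  1 + 4/11 = 15/11
  3 + 11/15 = 56/15

56/15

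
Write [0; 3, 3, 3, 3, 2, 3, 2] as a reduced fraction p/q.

Using pₖ = aₖpₖ₋₁ + pₖ₋₂ and qₖ = aₖqₖ₋₁ + qₖ₋₂:
  k=0: a=0, p=0, q=1
  k=1: a=3, p=1, q=3
  k=2: a=3, p=3, q=10
  k=3: a=3, p=10, q=33
  k=4: a=3, p=33, q=109
  k=5: a=2, p=76, q=251
  k=6: a=3, p=261, q=862
  k=7: a=2, p=598, q=1975

598/1975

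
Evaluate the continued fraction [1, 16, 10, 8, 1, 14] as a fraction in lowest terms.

Fold from the inside: start with 14/1.
  1 + 1/14 = 15/14
  8 + 14/15 = 134/15
  10 + 15/134 = 1355/134
  16 + 134/1355 = 21814/1355
  1 + 1355/21814 = 23169/21814

23169/21814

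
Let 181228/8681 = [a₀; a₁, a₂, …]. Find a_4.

181228 = 20·8681 + 7608   →  a_0 = 20
8681 = 1·7608 + 1073   →  a_1 = 1
7608 = 7·1073 + 97   →  a_2 = 7
1073 = 11·97 + 6   →  a_3 = 11
97 = 16·6 + 1   →  a_4 = 16

16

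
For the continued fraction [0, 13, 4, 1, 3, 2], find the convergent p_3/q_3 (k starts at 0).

Using pₖ = aₖpₖ₋₁ + pₖ₋₂, qₖ = aₖqₖ₋₁ + qₖ₋₂ (with p₋₁=1, p₋₂=0, q₋₁=0, q₋₂=1):
  k=0: a=0, p=0, q=1
  k=1: a=13, p=1, q=13
  k=2: a=4, p=4, q=53
  k=3: a=1, p=5, q=66

5/66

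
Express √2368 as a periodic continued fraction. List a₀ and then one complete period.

a₀ = ⌊√2368⌋ = 48.

[48; 1, 1, 1, 23, 1, 1, 1, 96]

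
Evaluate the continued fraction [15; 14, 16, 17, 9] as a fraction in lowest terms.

Fold from the inside: start with 9/1.
  17 + 1/9 = 154/9
  16 + 9/154 = 2473/154
  14 + 154/2473 = 34776/2473
  15 + 2473/34776 = 524113/34776

524113/34776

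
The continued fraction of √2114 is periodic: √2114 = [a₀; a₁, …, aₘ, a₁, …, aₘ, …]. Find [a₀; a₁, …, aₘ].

[45; 1, 44, 1, 90]

a₀ = ⌊√2114⌋ = 45.
With m₀=0, d₀=1 and mₖ₊₁ = dₖaₖ − mₖ, dₖ₊₁ = (n − mₖ₊₁²)/dₖ, aₖ₊₁ = ⌊(a₀+mₖ₊₁)/dₖ₊₁⌋:
  k=1: m=45, d=89, a=1
  k=2: m=44, d=2, a=44
  k=3: m=44, d=89, a=1
  k=4: m=45, d=1, a=90
d=1 and a=2a₀=90 at k=4, so the next step gives (m, d) = (45, 89) again — its k=1 value — and the period has length 4.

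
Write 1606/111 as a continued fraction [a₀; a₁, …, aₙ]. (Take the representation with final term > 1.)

1606 = 14·111 + 52
111 = 2·52 + 7
52 = 7·7 + 3
7 = 2·3 + 1
3 = 3·1 + 0  (stop)
So 1606/111 = [14; 2, 7, 2, 3].

[14; 2, 7, 2, 3]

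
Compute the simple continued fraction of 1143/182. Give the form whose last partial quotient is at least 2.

[6; 3, 1, 1, 3, 7]

1143 = 6·182 + 51
182 = 3·51 + 29
51 = 1·29 + 22
29 = 1·22 + 7
22 = 3·7 + 1
7 = 7·1 + 0  (stop)
So 1143/182 = [6; 3, 1, 1, 3, 7].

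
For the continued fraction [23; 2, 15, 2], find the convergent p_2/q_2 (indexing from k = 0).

Using pₖ = aₖpₖ₋₁ + pₖ₋₂, qₖ = aₖqₖ₋₁ + qₖ₋₂ (with p₋₁=1, p₋₂=0, q₋₁=0, q₋₂=1):
  k=0: a=23, p=23, q=1
  k=1: a=2, p=47, q=2
  k=2: a=15, p=728, q=31

728/31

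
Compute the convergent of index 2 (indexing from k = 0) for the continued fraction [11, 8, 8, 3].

723/65

Using pₖ = aₖpₖ₋₁ + pₖ₋₂, qₖ = aₖqₖ₋₁ + qₖ₋₂ (with p₋₁=1, p₋₂=0, q₋₁=0, q₋₂=1):
  k=0: a=11, p=11, q=1
  k=1: a=8, p=89, q=8
  k=2: a=8, p=723, q=65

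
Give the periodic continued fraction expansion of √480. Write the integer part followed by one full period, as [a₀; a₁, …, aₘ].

[21; 1, 9, 1, 42]

a₀ = ⌊√480⌋ = 21.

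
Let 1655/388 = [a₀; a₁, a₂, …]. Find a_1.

3

1655 = 4·388 + 103   →  a_0 = 4
388 = 3·103 + 79   →  a_1 = 3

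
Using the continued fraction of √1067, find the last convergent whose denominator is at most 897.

19207/588

√1067 = [32; 1, 1, 1, 64, …] (period length 4).
Convergents:
  p_0/q_0 = 32/1
  p_1/q_1 = 33/1
  p_2/q_2 = 65/2
  p_3/q_3 = 98/3
  p_4/q_4 = 6337/194
  p_5/q_5 = 6435/197
  p_6/q_6 = 12772/391
  p_7/q_7 = 19207/588
  p_8/q_8 = 1242020/38023
q_7 = 588 ≤ 897 < 38023 = q_8, so the answer is 19207/588.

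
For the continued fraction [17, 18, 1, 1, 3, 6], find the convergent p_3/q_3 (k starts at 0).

631/37

Using pₖ = aₖpₖ₋₁ + pₖ₋₂, qₖ = aₖqₖ₋₁ + qₖ₋₂ (with p₋₁=1, p₋₂=0, q₋₁=0, q₋₂=1):
  k=0: a=17, p=17, q=1
  k=1: a=18, p=307, q=18
  k=2: a=1, p=324, q=19
  k=3: a=1, p=631, q=37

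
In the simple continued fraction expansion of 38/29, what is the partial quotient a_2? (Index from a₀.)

4

38 = 1·29 + 9   →  a_0 = 1
29 = 3·9 + 2   →  a_1 = 3
9 = 4·2 + 1   →  a_2 = 4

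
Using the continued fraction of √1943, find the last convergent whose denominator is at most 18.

573/13

√1943 = [44; 12, 1, 1, 2, 1, 1, 12, 88, …] (period length 8).
Convergents:
  p_0/q_0 = 44/1
  p_1/q_1 = 529/12
  p_2/q_2 = 573/13
  p_3/q_3 = 1102/25
q_2 = 13 ≤ 18 < 25 = q_3, so the answer is 573/13.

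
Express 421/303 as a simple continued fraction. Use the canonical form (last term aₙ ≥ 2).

421 = 1·303 + 118
303 = 2·118 + 67
118 = 1·67 + 51
67 = 1·51 + 16
51 = 3·16 + 3
16 = 5·3 + 1
3 = 3·1 + 0  (stop)
So 421/303 = [1; 2, 1, 1, 3, 5, 3].

[1; 2, 1, 1, 3, 5, 3]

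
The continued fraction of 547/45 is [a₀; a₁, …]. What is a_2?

2

547 = 12·45 + 7   →  a_0 = 12
45 = 6·7 + 3   →  a_1 = 6
7 = 2·3 + 1   →  a_2 = 2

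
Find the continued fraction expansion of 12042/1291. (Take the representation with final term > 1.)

12042 = 9·1291 + 423
1291 = 3·423 + 22
423 = 19·22 + 5
22 = 4·5 + 2
5 = 2·2 + 1
2 = 2·1 + 0  (stop)
So 12042/1291 = [9; 3, 19, 4, 2, 2].

[9; 3, 19, 4, 2, 2]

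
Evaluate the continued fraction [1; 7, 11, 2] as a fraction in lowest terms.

186/163

Using pₖ = aₖpₖ₋₁ + pₖ₋₂ and qₖ = aₖqₖ₋₁ + qₖ₋₂:
  k=0: a=1, p=1, q=1
  k=1: a=7, p=8, q=7
  k=2: a=11, p=89, q=78
  k=3: a=2, p=186, q=163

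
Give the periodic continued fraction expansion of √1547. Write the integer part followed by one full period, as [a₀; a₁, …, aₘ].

a₀ = ⌊√1547⌋ = 39.
With m₀=0, d₀=1 and mₖ₊₁ = dₖaₖ − mₖ, dₖ₊₁ = (n − mₖ₊₁²)/dₖ, aₖ₊₁ = ⌊(a₀+mₖ₊₁)/dₖ₊₁⌋:
  k=1: m=39, d=26, a=3
  k=2: m=39, d=1, a=78
d=1 and a=2a₀=78 at k=2, so the next step gives (m, d) = (39, 26) again — its k=1 value — and the period has length 2.

[39; 3, 78]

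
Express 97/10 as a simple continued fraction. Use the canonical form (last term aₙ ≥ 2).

97 = 9*10 + 7
10 = 1*7 + 3
7 = 2*3 + 1
3 = 3*1 + 0  (stop)
So 97/10 = [9; 1, 2, 3].

[9; 1, 2, 3]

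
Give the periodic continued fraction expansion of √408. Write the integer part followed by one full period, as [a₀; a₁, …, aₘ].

[20; 5, 40]

a₀ = ⌊√408⌋ = 20.
With m₀=0, d₀=1 and mₖ₊₁ = dₖaₖ − mₖ, dₖ₊₁ = (n − mₖ₊₁²)/dₖ, aₖ₊₁ = ⌊(a₀+mₖ₊₁)/dₖ₊₁⌋:
  k=1: m=20, d=8, a=5
  k=2: m=20, d=1, a=40
d=1 and a=2a₀=40 at k=2, so the next step gives (m, d) = (20, 8) again — its k=1 value — and the period has length 2.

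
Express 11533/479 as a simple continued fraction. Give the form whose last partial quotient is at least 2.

11533 = 24*479 + 37
479 = 12*37 + 35
37 = 1*35 + 2
35 = 17*2 + 1
2 = 2*1 + 0  (stop)
So 11533/479 = [24; 12, 1, 17, 2].

[24; 12, 1, 17, 2]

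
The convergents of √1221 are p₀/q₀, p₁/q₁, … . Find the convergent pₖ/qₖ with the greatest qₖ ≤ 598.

√1221 = [34; 1, 16, 2, 16, 1, 68, …] (period length 6).
Convergents:
  p_0/q_0 = 34/1
  p_1/q_1 = 35/1
  p_2/q_2 = 594/17
  p_3/q_3 = 1223/35
  p_4/q_4 = 20162/577
  p_5/q_5 = 21385/612
q_4 = 577 ≤ 598 < 612 = q_5, so the answer is 20162/577.

20162/577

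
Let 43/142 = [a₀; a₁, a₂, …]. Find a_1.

43 = 0·142 + 43   →  a_0 = 0
142 = 3·43 + 13   →  a_1 = 3

3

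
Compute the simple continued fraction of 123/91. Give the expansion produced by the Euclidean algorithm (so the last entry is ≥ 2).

[1; 2, 1, 5, 2, 2]

123 = 1*91 + 32
91 = 2*32 + 27
32 = 1*27 + 5
27 = 5*5 + 2
5 = 2*2 + 1
2 = 2*1 + 0  (stop)
So 123/91 = [1; 2, 1, 5, 2, 2].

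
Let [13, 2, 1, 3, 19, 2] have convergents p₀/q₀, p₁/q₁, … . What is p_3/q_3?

Using pₖ = aₖpₖ₋₁ + pₖ₋₂, qₖ = aₖqₖ₋₁ + qₖ₋₂ (with p₋₁=1, p₋₂=0, q₋₁=0, q₋₂=1):
  k=0: a=13, p=13, q=1
  k=1: a=2, p=27, q=2
  k=2: a=1, p=40, q=3
  k=3: a=3, p=147, q=11

147/11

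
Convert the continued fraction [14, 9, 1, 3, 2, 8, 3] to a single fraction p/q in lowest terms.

Using pₖ = aₖpₖ₋₁ + pₖ₋₂ and qₖ = aₖqₖ₋₁ + qₖ₋₂:
  k=0: a=14, p=14, q=1
  k=1: a=9, p=127, q=9
  k=2: a=1, p=141, q=10
  k=3: a=3, p=550, q=39
  k=4: a=2, p=1241, q=88
  k=5: a=8, p=10478, q=743
  k=6: a=3, p=32675, q=2317

32675/2317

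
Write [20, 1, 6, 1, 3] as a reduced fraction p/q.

647/31

Using pₖ = aₖpₖ₋₁ + pₖ₋₂ and qₖ = aₖqₖ₋₁ + qₖ₋₂:
  k=0: a=20, p=20, q=1
  k=1: a=1, p=21, q=1
  k=2: a=6, p=146, q=7
  k=3: a=1, p=167, q=8
  k=4: a=3, p=647, q=31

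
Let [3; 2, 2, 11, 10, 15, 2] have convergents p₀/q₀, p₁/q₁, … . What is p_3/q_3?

Using pₖ = aₖpₖ₋₁ + pₖ₋₂, qₖ = aₖqₖ₋₁ + qₖ₋₂ (with p₋₁=1, p₋₂=0, q₋₁=0, q₋₂=1):
  k=0: a=3, p=3, q=1
  k=1: a=2, p=7, q=2
  k=2: a=2, p=17, q=5
  k=3: a=11, p=194, q=57

194/57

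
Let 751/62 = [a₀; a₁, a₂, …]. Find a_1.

751 = 12·62 + 7   →  a_0 = 12
62 = 8·7 + 6   →  a_1 = 8

8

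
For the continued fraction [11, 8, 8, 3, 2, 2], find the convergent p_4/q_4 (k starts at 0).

Using pₖ = aₖpₖ₋₁ + pₖ₋₂, qₖ = aₖqₖ₋₁ + qₖ₋₂ (with p₋₁=1, p₋₂=0, q₋₁=0, q₋₂=1):
  k=0: a=11, p=11, q=1
  k=1: a=8, p=89, q=8
  k=2: a=8, p=723, q=65
  k=3: a=3, p=2258, q=203
  k=4: a=2, p=5239, q=471

5239/471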